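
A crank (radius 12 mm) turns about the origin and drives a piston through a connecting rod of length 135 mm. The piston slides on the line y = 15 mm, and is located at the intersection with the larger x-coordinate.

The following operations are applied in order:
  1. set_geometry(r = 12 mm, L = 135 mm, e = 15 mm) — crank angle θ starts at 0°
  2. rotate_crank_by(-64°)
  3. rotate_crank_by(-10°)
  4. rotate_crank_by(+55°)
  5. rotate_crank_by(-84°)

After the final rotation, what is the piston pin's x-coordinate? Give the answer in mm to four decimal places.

129.6354

set_geometry: r = 12 mm, L = 135 mm, e = 15 mm; θ ← 0°
rotate_crank_by(-64°): θ ← 0° -64° = -64°
rotate_crank_by(-10°): θ ← -64° -10° = -74°
rotate_crank_by(+55°): θ ← -74° +55° = -19°
rotate_crank_by(-84°): θ ← -19° -84° = -103°
crank pin P = (r cos θ, r sin θ) = (-2.699413, -11.692441)
h = r sin θ − e = -11.692441 − 15 = -26.692441
x = r cos θ + √(L² − h²) = -2.699413 + √(18225.0 − 712.4864) = -2.699413 + 132.334854 = 129.635441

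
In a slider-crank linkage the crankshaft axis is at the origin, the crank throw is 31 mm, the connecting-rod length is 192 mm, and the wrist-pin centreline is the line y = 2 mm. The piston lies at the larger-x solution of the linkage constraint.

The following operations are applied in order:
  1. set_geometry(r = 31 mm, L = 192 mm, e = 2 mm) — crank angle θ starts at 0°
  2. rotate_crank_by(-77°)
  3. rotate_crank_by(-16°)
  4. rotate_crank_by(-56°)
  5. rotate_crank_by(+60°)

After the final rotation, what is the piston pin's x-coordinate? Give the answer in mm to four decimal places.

189.6847

set_geometry: r = 31 mm, L = 192 mm, e = 2 mm; θ ← 0°
rotate_crank_by(-77°): θ ← 0° -77° = -77°
rotate_crank_by(-16°): θ ← -77° -16° = -93°
rotate_crank_by(-56°): θ ← -93° -56° = -149°
rotate_crank_by(+60°): θ ← -149° +60° = -89°
crank pin P = (r cos θ, r sin θ) = (0.541025, -30.995279)
h = r sin θ − e = -30.995279 − 2 = -32.995279
x = r cos θ + √(L² − h²) = 0.541025 + √(36864.0 − 1088.6884) = 0.541025 + 189.143627 = 189.684651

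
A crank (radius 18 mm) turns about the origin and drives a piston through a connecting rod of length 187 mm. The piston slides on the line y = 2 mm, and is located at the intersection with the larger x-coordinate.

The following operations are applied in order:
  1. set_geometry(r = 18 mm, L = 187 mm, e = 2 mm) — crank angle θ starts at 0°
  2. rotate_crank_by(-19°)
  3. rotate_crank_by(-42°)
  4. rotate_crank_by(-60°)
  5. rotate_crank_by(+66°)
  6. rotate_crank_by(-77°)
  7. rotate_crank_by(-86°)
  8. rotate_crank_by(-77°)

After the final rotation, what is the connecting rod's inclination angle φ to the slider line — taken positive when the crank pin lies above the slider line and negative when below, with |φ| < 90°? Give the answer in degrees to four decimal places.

4.3899

set_geometry: r = 18 mm, L = 187 mm, e = 2 mm; θ ← 0°
rotate_crank_by(-19°): θ ← 0° -19° = -19°
rotate_crank_by(-42°): θ ← -19° -42° = -61°
rotate_crank_by(-60°): θ ← -61° -60° = -121°
rotate_crank_by(+66°): θ ← -121° +66° = -55°
rotate_crank_by(-77°): θ ← -55° -77° = -132°
rotate_crank_by(-86°): θ ← -132° -86° = -218°
rotate_crank_by(-77°): θ ← -218° -77° = -295°
crank pin P = (r cos θ, r sin θ) = (7.607129, 16.313540)
h = r sin θ − e = 16.313540 − 2 = 14.313540
sin φ = h / L = 14.313540 / 187 = 0.07654300
φ = arcsin(0.07654300) = 4.389884°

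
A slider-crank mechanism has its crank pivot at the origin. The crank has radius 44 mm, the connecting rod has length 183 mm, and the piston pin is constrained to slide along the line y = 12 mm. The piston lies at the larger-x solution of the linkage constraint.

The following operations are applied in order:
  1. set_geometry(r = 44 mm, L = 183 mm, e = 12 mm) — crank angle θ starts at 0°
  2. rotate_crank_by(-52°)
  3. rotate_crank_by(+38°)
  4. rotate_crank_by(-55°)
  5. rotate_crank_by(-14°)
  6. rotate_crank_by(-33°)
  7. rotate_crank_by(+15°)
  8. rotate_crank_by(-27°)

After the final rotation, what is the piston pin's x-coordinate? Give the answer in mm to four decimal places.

set_geometry: r = 44 mm, L = 183 mm, e = 12 mm; θ ← 0°
rotate_crank_by(-52°): θ ← 0° -52° = -52°
rotate_crank_by(+38°): θ ← -52° +38° = -14°
rotate_crank_by(-55°): θ ← -14° -55° = -69°
rotate_crank_by(-14°): θ ← -69° -14° = -83°
rotate_crank_by(-33°): θ ← -83° -33° = -116°
rotate_crank_by(+15°): θ ← -116° +15° = -101°
rotate_crank_by(-27°): θ ← -101° -27° = -128°
crank pin P = (r cos θ, r sin θ) = (-27.089105, -34.672473)
h = r sin θ − e = -34.672473 − 12 = -46.672473
x = r cos θ + √(L² − h²) = -27.089105 + √(33489.0 − 2178.3198) = -27.089105 + 176.948242 = 149.859137

149.8591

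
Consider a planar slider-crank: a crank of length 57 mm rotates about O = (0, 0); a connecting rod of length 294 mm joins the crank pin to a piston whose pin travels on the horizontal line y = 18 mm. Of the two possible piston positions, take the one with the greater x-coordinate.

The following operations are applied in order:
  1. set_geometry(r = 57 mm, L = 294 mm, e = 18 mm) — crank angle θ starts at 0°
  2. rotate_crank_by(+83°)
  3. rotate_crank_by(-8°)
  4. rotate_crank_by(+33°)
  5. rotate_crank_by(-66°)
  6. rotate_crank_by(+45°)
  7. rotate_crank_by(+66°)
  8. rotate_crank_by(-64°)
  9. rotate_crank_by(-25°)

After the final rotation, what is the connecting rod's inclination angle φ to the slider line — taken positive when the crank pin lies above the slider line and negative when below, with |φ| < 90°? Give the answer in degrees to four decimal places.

6.4901

set_geometry: r = 57 mm, L = 294 mm, e = 18 mm; θ ← 0°
rotate_crank_by(+83°): θ ← 0° +83° = 83°
rotate_crank_by(-8°): θ ← 83° -8° = 75°
rotate_crank_by(+33°): θ ← 75° +33° = 108°
rotate_crank_by(-66°): θ ← 108° -66° = 42°
rotate_crank_by(+45°): θ ← 42° +45° = 87°
rotate_crank_by(+66°): θ ← 87° +66° = 153°
rotate_crank_by(-64°): θ ← 153° -64° = 89°
rotate_crank_by(-25°): θ ← 89° -25° = 64°
crank pin P = (r cos θ, r sin θ) = (24.987155, 51.231261)
h = r sin θ − e = 51.231261 − 18 = 33.231261
sin φ = h / L = 33.231261 / 294 = 0.11303150
φ = arcsin(0.11303150) = 6.490098°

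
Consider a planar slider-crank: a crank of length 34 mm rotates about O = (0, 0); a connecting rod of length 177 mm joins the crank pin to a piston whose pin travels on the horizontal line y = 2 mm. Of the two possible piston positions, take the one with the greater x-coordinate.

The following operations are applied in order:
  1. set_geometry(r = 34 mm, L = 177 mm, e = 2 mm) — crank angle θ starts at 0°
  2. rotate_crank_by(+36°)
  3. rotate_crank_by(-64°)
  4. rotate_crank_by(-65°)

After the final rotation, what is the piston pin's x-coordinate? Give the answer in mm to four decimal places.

171.5306

set_geometry: r = 34 mm, L = 177 mm, e = 2 mm; θ ← 0°
rotate_crank_by(+36°): θ ← 0° +36° = 36°
rotate_crank_by(-64°): θ ← 36° -64° = -28°
rotate_crank_by(-65°): θ ← -28° -65° = -93°
crank pin P = (r cos θ, r sin θ) = (-1.779423, -33.953404)
h = r sin θ − e = -33.953404 − 2 = -35.953404
x = r cos θ + √(L² − h²) = -1.779423 + √(31329.0 − 1292.6473) = -1.779423 + 173.309990 = 171.530568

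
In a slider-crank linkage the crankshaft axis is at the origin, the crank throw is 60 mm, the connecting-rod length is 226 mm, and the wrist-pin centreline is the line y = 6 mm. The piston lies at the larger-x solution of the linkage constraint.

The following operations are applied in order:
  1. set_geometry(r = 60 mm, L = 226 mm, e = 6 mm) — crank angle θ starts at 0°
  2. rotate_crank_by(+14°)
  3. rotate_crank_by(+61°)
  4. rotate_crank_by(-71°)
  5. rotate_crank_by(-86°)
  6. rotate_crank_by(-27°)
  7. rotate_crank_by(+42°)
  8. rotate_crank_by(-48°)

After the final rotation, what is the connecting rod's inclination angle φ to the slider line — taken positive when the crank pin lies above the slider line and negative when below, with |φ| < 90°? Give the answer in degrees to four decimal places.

-15.4954

set_geometry: r = 60 mm, L = 226 mm, e = 6 mm; θ ← 0°
rotate_crank_by(+14°): θ ← 0° +14° = 14°
rotate_crank_by(+61°): θ ← 14° +61° = 75°
rotate_crank_by(-71°): θ ← 75° -71° = 4°
rotate_crank_by(-86°): θ ← 4° -86° = -82°
rotate_crank_by(-27°): θ ← -82° -27° = -109°
rotate_crank_by(+42°): θ ← -109° +42° = -67°
rotate_crank_by(-48°): θ ← -67° -48° = -115°
crank pin P = (r cos θ, r sin θ) = (-25.357096, -54.378467)
h = r sin θ − e = -54.378467 − 6 = -60.378467
sin φ = h / L = -60.378467 / 226 = -0.26716136
φ = arcsin(-0.26716136) = -15.495421°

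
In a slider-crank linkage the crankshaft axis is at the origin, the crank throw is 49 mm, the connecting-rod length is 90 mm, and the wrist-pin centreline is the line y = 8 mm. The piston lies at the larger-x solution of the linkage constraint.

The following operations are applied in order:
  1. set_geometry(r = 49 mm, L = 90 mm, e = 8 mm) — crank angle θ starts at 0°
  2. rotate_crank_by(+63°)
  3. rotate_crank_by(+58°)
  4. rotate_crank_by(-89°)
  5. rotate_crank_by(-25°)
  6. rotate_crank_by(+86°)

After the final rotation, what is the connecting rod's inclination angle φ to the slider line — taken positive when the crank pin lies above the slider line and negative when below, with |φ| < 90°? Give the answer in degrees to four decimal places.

27.0527

set_geometry: r = 49 mm, L = 90 mm, e = 8 mm; θ ← 0°
rotate_crank_by(+63°): θ ← 0° +63° = 63°
rotate_crank_by(+58°): θ ← 63° +58° = 121°
rotate_crank_by(-89°): θ ← 121° -89° = 32°
rotate_crank_by(-25°): θ ← 32° -25° = 7°
rotate_crank_by(+86°): θ ← 7° +86° = 93°
crank pin P = (r cos θ, r sin θ) = (-2.564462, 48.932847)
h = r sin θ − e = 48.932847 − 8 = 40.932847
sin φ = h / L = 40.932847 / 90 = 0.45480941
φ = arcsin(0.45480941) = 27.052672°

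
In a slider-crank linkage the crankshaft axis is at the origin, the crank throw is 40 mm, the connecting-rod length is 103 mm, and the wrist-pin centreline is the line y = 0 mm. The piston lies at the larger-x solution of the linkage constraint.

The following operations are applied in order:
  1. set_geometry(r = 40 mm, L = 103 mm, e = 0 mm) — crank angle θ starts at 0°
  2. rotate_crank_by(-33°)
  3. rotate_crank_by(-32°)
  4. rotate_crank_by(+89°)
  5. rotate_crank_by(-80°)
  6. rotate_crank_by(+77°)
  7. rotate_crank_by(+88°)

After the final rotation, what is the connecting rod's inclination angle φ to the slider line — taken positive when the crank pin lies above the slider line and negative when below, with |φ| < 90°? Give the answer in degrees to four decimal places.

21.5425

set_geometry: r = 40 mm, L = 103 mm, e = 0 mm; θ ← 0°
rotate_crank_by(-33°): θ ← 0° -33° = -33°
rotate_crank_by(-32°): θ ← -33° -32° = -65°
rotate_crank_by(+89°): θ ← -65° +89° = 24°
rotate_crank_by(-80°): θ ← 24° -80° = -56°
rotate_crank_by(+77°): θ ← -56° +77° = 21°
rotate_crank_by(+88°): θ ← 21° +88° = 109°
crank pin P = (r cos θ, r sin θ) = (-13.022726, 37.820743)
h = r sin θ − e = 37.820743 − 0 = 37.820743
sin φ = h / L = 37.820743 / 103 = 0.36719168
φ = arcsin(0.36719168) = 21.542525°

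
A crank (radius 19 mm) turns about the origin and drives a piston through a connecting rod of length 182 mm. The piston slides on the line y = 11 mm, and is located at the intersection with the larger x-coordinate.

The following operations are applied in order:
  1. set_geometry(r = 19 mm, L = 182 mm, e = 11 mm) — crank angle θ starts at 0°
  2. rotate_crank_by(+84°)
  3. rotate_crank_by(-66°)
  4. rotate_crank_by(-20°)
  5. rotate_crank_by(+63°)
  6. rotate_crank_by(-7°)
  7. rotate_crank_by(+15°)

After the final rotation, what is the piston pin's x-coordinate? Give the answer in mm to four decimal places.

set_geometry: r = 19 mm, L = 182 mm, e = 11 mm; θ ← 0°
rotate_crank_by(+84°): θ ← 0° +84° = 84°
rotate_crank_by(-66°): θ ← 84° -66° = 18°
rotate_crank_by(-20°): θ ← 18° -20° = -2°
rotate_crank_by(+63°): θ ← -2° +63° = 61°
rotate_crank_by(-7°): θ ← 61° -7° = 54°
rotate_crank_by(+15°): θ ← 54° +15° = 69°
crank pin P = (r cos θ, r sin θ) = (6.808991, 17.738028)
h = r sin θ − e = 17.738028 − 11 = 6.738028
x = r cos θ + √(L² − h²) = 6.808991 + √(33124.0 − 45.4010) = 6.808991 + 181.875229 = 188.684220

188.6842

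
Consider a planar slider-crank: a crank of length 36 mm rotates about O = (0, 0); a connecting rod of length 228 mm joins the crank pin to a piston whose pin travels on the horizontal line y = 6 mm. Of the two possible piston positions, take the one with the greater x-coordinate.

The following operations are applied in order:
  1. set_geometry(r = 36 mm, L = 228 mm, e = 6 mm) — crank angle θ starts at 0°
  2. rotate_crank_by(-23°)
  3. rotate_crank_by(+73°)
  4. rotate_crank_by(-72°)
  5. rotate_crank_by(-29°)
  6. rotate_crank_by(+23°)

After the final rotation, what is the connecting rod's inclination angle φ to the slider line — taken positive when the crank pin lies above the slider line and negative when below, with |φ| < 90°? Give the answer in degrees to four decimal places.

set_geometry: r = 36 mm, L = 228 mm, e = 6 mm; θ ← 0°
rotate_crank_by(-23°): θ ← 0° -23° = -23°
rotate_crank_by(+73°): θ ← -23° +73° = 50°
rotate_crank_by(-72°): θ ← 50° -72° = -22°
rotate_crank_by(-29°): θ ← -22° -29° = -51°
rotate_crank_by(+23°): θ ← -51° +23° = -28°
crank pin P = (r cos θ, r sin θ) = (31.786113, -16.900976)
h = r sin θ − e = -16.900976 − 6 = -22.900976
sin φ = h / L = -22.900976 / 228 = -0.10044288
φ = arcsin(-0.10044288) = -5.764674°

-5.7647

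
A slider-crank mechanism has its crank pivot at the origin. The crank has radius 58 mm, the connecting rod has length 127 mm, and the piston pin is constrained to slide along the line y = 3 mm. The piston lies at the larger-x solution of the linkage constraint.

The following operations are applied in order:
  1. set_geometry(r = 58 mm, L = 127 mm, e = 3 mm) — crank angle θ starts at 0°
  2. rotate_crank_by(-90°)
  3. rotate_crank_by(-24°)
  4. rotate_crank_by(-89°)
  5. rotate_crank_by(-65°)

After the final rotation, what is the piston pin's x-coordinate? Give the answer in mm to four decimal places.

112.4655

set_geometry: r = 58 mm, L = 127 mm, e = 3 mm; θ ← 0°
rotate_crank_by(-90°): θ ← 0° -90° = -90°
rotate_crank_by(-24°): θ ← -90° -24° = -114°
rotate_crank_by(-89°): θ ← -114° -89° = -203°
rotate_crank_by(-65°): θ ← -203° -65° = -268°
crank pin P = (r cos θ, r sin θ) = (-2.024171, 57.964668)
h = r sin θ − e = 57.964668 − 3 = 54.964668
x = r cos θ + √(L² − h²) = -2.024171 + √(16129.0 − 3021.1147) = -2.024171 + 114.489673 = 112.465502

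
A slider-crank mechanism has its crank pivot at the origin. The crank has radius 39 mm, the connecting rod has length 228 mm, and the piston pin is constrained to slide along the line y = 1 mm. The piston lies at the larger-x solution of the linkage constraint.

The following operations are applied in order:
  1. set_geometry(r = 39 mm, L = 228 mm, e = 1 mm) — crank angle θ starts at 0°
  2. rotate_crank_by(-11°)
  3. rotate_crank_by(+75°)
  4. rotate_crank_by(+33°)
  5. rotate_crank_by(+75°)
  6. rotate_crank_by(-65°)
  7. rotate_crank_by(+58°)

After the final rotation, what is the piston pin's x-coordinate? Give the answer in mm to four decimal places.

set_geometry: r = 39 mm, L = 228 mm, e = 1 mm; θ ← 0°
rotate_crank_by(-11°): θ ← 0° -11° = -11°
rotate_crank_by(+75°): θ ← -11° +75° = 64°
rotate_crank_by(+33°): θ ← 64° +33° = 97°
rotate_crank_by(+75°): θ ← 97° +75° = 172°
rotate_crank_by(-65°): θ ← 172° -65° = 107°
rotate_crank_by(+58°): θ ← 107° +58° = 165°
crank pin P = (r cos θ, r sin θ) = (-37.671107, 10.093943)
h = r sin θ − e = 10.093943 − 1 = 9.093943
x = r cos θ + √(L² − h²) = -37.671107 + √(51984.0 − 82.6998) = -37.671107 + 227.818569 = 190.147461

190.1475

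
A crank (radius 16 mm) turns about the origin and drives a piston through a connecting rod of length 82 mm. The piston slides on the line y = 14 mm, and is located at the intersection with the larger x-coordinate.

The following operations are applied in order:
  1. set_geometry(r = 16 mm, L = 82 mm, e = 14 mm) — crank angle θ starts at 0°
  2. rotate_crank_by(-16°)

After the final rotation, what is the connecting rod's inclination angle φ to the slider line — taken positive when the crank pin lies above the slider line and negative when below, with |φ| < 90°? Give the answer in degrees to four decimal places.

set_geometry: r = 16 mm, L = 82 mm, e = 14 mm; θ ← 0°
rotate_crank_by(-16°): θ ← 0° -16° = -16°
crank pin P = (r cos θ, r sin θ) = (15.380187, -4.410198)
h = r sin θ − e = -4.410198 − 14 = -18.410198
sin φ = h / L = -18.410198 / 82 = -0.22451461
φ = arcsin(-0.22451461) = -12.974337°

-12.9743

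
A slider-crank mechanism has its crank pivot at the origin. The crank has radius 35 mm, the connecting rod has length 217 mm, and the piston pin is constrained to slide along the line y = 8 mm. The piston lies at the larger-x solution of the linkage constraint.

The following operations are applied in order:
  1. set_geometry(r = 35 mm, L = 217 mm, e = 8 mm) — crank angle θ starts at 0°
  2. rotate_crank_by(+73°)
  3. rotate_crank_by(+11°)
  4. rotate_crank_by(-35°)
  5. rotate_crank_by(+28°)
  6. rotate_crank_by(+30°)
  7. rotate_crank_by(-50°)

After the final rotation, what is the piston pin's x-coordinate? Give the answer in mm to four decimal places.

set_geometry: r = 35 mm, L = 217 mm, e = 8 mm; θ ← 0°
rotate_crank_by(+73°): θ ← 0° +73° = 73°
rotate_crank_by(+11°): θ ← 73° +11° = 84°
rotate_crank_by(-35°): θ ← 84° -35° = 49°
rotate_crank_by(+28°): θ ← 49° +28° = 77°
rotate_crank_by(+30°): θ ← 77° +30° = 107°
rotate_crank_by(-50°): θ ← 107° -50° = 57°
crank pin P = (r cos θ, r sin θ) = (19.062366, 29.353470)
h = r sin θ − e = 29.353470 − 8 = 21.353470
x = r cos θ + √(L² − h²) = 19.062366 + √(47089.0 − 455.9707) = 19.062366 + 215.946821 = 235.009187

235.0092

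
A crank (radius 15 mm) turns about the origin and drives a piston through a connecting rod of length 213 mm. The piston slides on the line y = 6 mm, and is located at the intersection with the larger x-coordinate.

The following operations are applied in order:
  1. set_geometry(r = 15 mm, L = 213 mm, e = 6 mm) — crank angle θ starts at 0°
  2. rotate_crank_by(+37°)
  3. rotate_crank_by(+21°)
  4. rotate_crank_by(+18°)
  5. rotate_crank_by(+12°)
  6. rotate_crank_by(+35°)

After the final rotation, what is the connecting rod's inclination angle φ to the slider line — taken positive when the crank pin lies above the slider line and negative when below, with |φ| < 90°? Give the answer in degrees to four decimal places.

set_geometry: r = 15 mm, L = 213 mm, e = 6 mm; θ ← 0°
rotate_crank_by(+37°): θ ← 0° +37° = 37°
rotate_crank_by(+21°): θ ← 37° +21° = 58°
rotate_crank_by(+18°): θ ← 58° +18° = 76°
rotate_crank_by(+12°): θ ← 76° +12° = 88°
rotate_crank_by(+35°): θ ← 88° +35° = 123°
crank pin P = (r cos θ, r sin θ) = (-8.169586, 12.580059)
h = r sin θ − e = 12.580059 − 6 = 6.580059
sin φ = h / L = 6.580059 / 213 = 0.03089229
φ = arcsin(0.03089229) = 1.770280°

1.7703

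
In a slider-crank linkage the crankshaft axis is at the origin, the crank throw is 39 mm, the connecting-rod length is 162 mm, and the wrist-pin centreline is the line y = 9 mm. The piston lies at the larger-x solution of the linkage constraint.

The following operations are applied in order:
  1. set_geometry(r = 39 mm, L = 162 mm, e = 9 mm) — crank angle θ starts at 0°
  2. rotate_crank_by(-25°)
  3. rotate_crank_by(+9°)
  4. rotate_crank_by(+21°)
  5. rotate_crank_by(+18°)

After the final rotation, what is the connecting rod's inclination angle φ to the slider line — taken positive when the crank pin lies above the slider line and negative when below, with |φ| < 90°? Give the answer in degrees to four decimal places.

set_geometry: r = 39 mm, L = 162 mm, e = 9 mm; θ ← 0°
rotate_crank_by(-25°): θ ← 0° -25° = -25°
rotate_crank_by(+9°): θ ← -25° +9° = -16°
rotate_crank_by(+21°): θ ← -16° +21° = 5°
rotate_crank_by(+18°): θ ← 5° +18° = 23°
crank pin P = (r cos θ, r sin θ) = (35.899689, 15.238514)
h = r sin θ − e = 15.238514 − 9 = 6.238514
sin φ = h / L = 6.238514 / 162 = 0.03850935
φ = arcsin(0.03850935) = 2.206969°

2.2070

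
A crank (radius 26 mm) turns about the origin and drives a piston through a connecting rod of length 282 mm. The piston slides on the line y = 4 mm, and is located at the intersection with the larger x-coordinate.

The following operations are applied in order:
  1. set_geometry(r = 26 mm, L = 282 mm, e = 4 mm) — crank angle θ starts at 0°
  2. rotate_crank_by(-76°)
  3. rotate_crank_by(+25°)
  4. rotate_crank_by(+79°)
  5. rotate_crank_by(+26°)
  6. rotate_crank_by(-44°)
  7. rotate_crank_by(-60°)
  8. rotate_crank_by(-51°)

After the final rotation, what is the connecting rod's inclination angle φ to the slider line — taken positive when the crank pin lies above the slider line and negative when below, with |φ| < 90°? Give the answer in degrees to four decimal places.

-6.0093

set_geometry: r = 26 mm, L = 282 mm, e = 4 mm; θ ← 0°
rotate_crank_by(-76°): θ ← 0° -76° = -76°
rotate_crank_by(+25°): θ ← -76° +25° = -51°
rotate_crank_by(+79°): θ ← -51° +79° = 28°
rotate_crank_by(+26°): θ ← 28° +26° = 54°
rotate_crank_by(-44°): θ ← 54° -44° = 10°
rotate_crank_by(-60°): θ ← 10° -60° = -50°
rotate_crank_by(-51°): θ ← -50° -51° = -101°
crank pin P = (r cos θ, r sin θ) = (-4.961034, -25.522307)
h = r sin θ − e = -25.522307 − 4 = -29.522307
sin φ = h / L = -29.522307 / 282 = -0.10468903
φ = arcsin(-0.10468903) = -6.009251°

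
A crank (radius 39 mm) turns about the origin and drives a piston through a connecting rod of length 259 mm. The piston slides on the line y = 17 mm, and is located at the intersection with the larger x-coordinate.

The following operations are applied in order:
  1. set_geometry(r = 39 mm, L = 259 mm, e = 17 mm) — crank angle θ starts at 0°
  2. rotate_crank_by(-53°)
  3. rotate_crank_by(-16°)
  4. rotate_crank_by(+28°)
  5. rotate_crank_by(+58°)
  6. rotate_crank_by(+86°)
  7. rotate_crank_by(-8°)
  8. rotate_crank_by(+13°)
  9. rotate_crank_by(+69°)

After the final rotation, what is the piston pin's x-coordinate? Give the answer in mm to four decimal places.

set_geometry: r = 39 mm, L = 259 mm, e = 17 mm; θ ← 0°
rotate_crank_by(-53°): θ ← 0° -53° = -53°
rotate_crank_by(-16°): θ ← -53° -16° = -69°
rotate_crank_by(+28°): θ ← -69° +28° = -41°
rotate_crank_by(+58°): θ ← -41° +58° = 17°
rotate_crank_by(+86°): θ ← 17° +86° = 103°
rotate_crank_by(-8°): θ ← 103° -8° = 95°
rotate_crank_by(+13°): θ ← 95° +13° = 108°
rotate_crank_by(+69°): θ ← 108° +69° = 177°
crank pin P = (r cos θ, r sin θ) = (-38.946552, 2.041102)
h = r sin θ − e = 2.041102 − 17 = -14.958898
x = r cos θ + √(L² − h²) = -38.946552 + √(67081.0 − 223.7686) = -38.946552 + 258.567653 = 219.621102

219.6211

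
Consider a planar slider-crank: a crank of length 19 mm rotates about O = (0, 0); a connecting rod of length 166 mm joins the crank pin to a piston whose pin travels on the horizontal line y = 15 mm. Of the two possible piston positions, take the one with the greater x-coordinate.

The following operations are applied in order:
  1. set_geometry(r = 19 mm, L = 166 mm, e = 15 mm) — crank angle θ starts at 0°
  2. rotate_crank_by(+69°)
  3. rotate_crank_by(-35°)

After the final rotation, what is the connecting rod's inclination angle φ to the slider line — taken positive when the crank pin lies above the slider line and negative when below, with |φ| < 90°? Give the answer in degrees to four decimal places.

-1.5103

set_geometry: r = 19 mm, L = 166 mm, e = 15 mm; θ ← 0°
rotate_crank_by(+69°): θ ← 0° +69° = 69°
rotate_crank_by(-35°): θ ← 69° -35° = 34°
crank pin P = (r cos θ, r sin θ) = (15.751714, 10.624665)
h = r sin θ − e = 10.624665 − 15 = -4.375335
sin φ = h / L = -4.375335 / 166 = -0.02635744
φ = arcsin(-0.02635744) = -1.510345°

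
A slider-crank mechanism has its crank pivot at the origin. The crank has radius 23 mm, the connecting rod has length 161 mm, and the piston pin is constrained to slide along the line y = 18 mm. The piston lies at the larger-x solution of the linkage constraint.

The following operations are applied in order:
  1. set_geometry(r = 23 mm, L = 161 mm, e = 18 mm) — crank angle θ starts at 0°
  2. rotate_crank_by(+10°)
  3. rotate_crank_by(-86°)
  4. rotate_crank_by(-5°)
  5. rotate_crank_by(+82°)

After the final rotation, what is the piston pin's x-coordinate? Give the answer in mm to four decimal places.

set_geometry: r = 23 mm, L = 161 mm, e = 18 mm; θ ← 0°
rotate_crank_by(+10°): θ ← 0° +10° = 10°
rotate_crank_by(-86°): θ ← 10° -86° = -76°
rotate_crank_by(-5°): θ ← -76° -5° = -81°
rotate_crank_by(+82°): θ ← -81° +82° = 1°
crank pin P = (r cos θ, r sin θ) = (22.996497, 0.401405)
h = r sin θ − e = 0.401405 − 18 = -17.598595
x = r cos θ + √(L² − h²) = 22.996497 + √(25921.0 − 309.7105) = 22.996497 + 160.035276 = 183.031773

183.0318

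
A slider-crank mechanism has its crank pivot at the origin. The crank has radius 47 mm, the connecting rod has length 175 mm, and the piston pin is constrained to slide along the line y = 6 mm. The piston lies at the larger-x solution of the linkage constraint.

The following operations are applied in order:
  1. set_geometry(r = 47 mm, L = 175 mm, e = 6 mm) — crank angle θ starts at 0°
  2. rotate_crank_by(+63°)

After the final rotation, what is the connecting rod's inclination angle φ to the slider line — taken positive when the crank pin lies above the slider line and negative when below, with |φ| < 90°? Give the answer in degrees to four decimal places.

set_geometry: r = 47 mm, L = 175 mm, e = 6 mm; θ ← 0°
rotate_crank_by(+63°): θ ← 0° +63° = 63°
crank pin P = (r cos θ, r sin θ) = (21.337553, 41.877307)
h = r sin θ − e = 41.877307 − 6 = 35.877307
sin φ = h / L = 35.877307 / 175 = 0.20501318
φ = arcsin(0.20501318) = 11.830271°

11.8303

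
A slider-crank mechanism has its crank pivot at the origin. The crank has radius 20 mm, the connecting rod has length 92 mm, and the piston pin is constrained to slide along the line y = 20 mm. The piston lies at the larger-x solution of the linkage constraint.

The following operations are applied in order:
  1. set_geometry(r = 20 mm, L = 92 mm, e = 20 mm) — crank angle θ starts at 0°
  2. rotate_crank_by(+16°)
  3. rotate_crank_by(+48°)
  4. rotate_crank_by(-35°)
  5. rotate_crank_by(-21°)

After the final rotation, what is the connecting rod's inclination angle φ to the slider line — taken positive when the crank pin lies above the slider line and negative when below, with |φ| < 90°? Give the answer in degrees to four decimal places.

set_geometry: r = 20 mm, L = 92 mm, e = 20 mm; θ ← 0°
rotate_crank_by(+16°): θ ← 0° +16° = 16°
rotate_crank_by(+48°): θ ← 16° +48° = 64°
rotate_crank_by(-35°): θ ← 64° -35° = 29°
rotate_crank_by(-21°): θ ← 29° -21° = 8°
crank pin P = (r cos θ, r sin θ) = (19.805361, 2.783462)
h = r sin θ − e = 2.783462 − 20 = -17.216538
sin φ = h / L = -17.216538 / 92 = -0.18713628
φ = arcsin(-0.18713628) = -10.785708°

-10.7857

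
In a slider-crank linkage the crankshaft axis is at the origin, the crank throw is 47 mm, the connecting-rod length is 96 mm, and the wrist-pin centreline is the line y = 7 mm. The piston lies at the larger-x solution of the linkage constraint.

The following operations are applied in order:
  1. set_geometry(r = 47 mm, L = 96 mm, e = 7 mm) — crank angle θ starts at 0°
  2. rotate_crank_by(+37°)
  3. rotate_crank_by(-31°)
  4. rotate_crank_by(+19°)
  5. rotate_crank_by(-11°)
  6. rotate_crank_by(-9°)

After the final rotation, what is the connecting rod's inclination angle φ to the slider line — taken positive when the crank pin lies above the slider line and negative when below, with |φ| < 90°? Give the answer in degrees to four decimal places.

-1.7333

set_geometry: r = 47 mm, L = 96 mm, e = 7 mm; θ ← 0°
rotate_crank_by(+37°): θ ← 0° +37° = 37°
rotate_crank_by(-31°): θ ← 37° -31° = 6°
rotate_crank_by(+19°): θ ← 6° +19° = 25°
rotate_crank_by(-11°): θ ← 25° -11° = 14°
rotate_crank_by(-9°): θ ← 14° -9° = 5°
crank pin P = (r cos θ, r sin θ) = (46.821151, 4.096320)
h = r sin θ − e = 4.096320 − 7 = -2.903680
sin φ = h / L = -2.903680 / 96 = -0.03024667
φ = arcsin(-0.03024667) = -1.733271°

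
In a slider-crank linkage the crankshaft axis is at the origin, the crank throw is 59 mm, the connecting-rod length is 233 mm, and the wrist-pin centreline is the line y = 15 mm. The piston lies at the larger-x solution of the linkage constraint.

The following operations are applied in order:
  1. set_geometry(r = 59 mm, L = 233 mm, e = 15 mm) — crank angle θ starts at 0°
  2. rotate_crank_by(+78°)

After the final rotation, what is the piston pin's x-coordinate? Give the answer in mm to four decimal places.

241.3187

set_geometry: r = 59 mm, L = 233 mm, e = 15 mm; θ ← 0°
rotate_crank_by(+78°): θ ← 0° +78° = 78°
crank pin P = (r cos θ, r sin θ) = (12.266790, 57.710708)
h = r sin θ − e = 57.710708 − 15 = 42.710708
x = r cos θ + √(L² − h²) = 12.266790 + √(54289.0 − 1824.2046) = 12.266790 + 229.051949 = 241.318739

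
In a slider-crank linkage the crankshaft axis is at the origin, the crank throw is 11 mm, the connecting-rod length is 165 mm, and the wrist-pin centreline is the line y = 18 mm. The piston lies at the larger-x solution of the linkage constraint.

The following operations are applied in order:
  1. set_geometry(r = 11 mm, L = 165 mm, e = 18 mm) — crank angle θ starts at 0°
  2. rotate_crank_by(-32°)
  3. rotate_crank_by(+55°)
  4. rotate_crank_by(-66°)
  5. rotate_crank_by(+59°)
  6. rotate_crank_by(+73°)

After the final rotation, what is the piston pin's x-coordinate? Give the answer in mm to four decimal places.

165.0434

set_geometry: r = 11 mm, L = 165 mm, e = 18 mm; θ ← 0°
rotate_crank_by(-32°): θ ← 0° -32° = -32°
rotate_crank_by(+55°): θ ← -32° +55° = 23°
rotate_crank_by(-66°): θ ← 23° -66° = -43°
rotate_crank_by(+59°): θ ← -43° +59° = 16°
rotate_crank_by(+73°): θ ← 16° +73° = 89°
crank pin P = (r cos θ, r sin θ) = (0.191976, 10.998325)
h = r sin θ − e = 10.998325 − 18 = -7.001675
x = r cos θ + √(L² − h²) = 0.191976 + √(27225.0 − 49.0235) = 0.191976 + 164.851377 = 165.043354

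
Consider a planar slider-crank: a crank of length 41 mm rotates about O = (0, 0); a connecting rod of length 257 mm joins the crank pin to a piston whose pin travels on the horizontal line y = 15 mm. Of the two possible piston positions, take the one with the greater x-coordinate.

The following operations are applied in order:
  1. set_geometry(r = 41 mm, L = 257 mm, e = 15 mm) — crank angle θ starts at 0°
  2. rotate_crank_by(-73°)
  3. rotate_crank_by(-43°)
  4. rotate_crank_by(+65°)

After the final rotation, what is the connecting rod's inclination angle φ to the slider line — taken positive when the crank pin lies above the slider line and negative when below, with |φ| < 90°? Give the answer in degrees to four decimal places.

set_geometry: r = 41 mm, L = 257 mm, e = 15 mm; θ ← 0°
rotate_crank_by(-73°): θ ← 0° -73° = -73°
rotate_crank_by(-43°): θ ← -73° -43° = -116°
rotate_crank_by(+65°): θ ← -116° +65° = -51°
crank pin P = (r cos θ, r sin θ) = (25.802136, -31.862984)
h = r sin θ − e = -31.862984 − 15 = -46.862984
sin φ = h / L = -46.862984 / 257 = -0.18234624
φ = arcsin(-0.18234624) = -10.506452°

-10.5065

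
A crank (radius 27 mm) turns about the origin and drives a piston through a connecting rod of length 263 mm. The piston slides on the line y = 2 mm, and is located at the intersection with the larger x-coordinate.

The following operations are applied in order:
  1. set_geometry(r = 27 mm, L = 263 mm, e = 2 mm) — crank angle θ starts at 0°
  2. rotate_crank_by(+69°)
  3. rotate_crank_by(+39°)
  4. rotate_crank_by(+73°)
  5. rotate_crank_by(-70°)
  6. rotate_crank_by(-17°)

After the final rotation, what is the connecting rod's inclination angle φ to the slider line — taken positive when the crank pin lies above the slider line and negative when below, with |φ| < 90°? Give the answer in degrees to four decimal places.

5.4402

set_geometry: r = 27 mm, L = 263 mm, e = 2 mm; θ ← 0°
rotate_crank_by(+69°): θ ← 0° +69° = 69°
rotate_crank_by(+39°): θ ← 69° +39° = 108°
rotate_crank_by(+73°): θ ← 108° +73° = 181°
rotate_crank_by(-70°): θ ← 181° -70° = 111°
rotate_crank_by(-17°): θ ← 111° -17° = 94°
crank pin P = (r cos θ, r sin θ) = (-1.883425, 26.934229)
h = r sin θ − e = 26.934229 − 2 = 24.934229
sin φ = h / L = 24.934229 / 263 = 0.09480696
φ = arcsin(0.09480696) = 5.440209°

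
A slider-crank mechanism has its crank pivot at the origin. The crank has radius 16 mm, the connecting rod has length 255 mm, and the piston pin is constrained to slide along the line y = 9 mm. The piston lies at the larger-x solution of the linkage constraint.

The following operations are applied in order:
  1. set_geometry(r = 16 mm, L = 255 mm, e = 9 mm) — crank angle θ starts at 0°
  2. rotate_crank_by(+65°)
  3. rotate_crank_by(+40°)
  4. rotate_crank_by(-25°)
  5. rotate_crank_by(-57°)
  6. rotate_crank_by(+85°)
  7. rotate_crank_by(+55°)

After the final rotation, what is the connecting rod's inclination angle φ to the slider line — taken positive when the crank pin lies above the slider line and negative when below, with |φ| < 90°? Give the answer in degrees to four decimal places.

-0.9712

set_geometry: r = 16 mm, L = 255 mm, e = 9 mm; θ ← 0°
rotate_crank_by(+65°): θ ← 0° +65° = 65°
rotate_crank_by(+40°): θ ← 65° +40° = 105°
rotate_crank_by(-25°): θ ← 105° -25° = 80°
rotate_crank_by(-57°): θ ← 80° -57° = 23°
rotate_crank_by(+85°): θ ← 23° +85° = 108°
rotate_crank_by(+55°): θ ← 108° +55° = 163°
crank pin P = (r cos θ, r sin θ) = (-15.300876, 4.677947)
h = r sin θ − e = 4.677947 − 9 = -4.322053
sin φ = h / L = -4.322053 / 255 = -0.01694923
φ = arcsin(-0.01694923) = -0.971166°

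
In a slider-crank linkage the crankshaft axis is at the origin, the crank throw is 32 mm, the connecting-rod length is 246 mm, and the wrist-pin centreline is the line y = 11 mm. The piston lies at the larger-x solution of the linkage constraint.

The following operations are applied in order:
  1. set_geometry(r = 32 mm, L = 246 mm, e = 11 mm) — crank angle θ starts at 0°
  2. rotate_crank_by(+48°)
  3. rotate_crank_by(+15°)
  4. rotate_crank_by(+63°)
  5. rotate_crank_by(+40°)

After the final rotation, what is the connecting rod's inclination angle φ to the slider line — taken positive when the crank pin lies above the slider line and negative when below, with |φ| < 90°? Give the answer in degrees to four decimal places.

set_geometry: r = 32 mm, L = 246 mm, e = 11 mm; θ ← 0°
rotate_crank_by(+48°): θ ← 0° +48° = 48°
rotate_crank_by(+15°): θ ← 48° +15° = 63°
rotate_crank_by(+63°): θ ← 63° +63° = 126°
rotate_crank_by(+40°): θ ← 126° +40° = 166°
crank pin P = (r cos θ, r sin θ) = (-31.049463, 7.741501)
h = r sin θ − e = 7.741501 − 11 = -3.258499
sin φ = h / L = -3.258499 / 246 = -0.01324593
φ = arcsin(-0.01324593) = -0.758958°

-0.7590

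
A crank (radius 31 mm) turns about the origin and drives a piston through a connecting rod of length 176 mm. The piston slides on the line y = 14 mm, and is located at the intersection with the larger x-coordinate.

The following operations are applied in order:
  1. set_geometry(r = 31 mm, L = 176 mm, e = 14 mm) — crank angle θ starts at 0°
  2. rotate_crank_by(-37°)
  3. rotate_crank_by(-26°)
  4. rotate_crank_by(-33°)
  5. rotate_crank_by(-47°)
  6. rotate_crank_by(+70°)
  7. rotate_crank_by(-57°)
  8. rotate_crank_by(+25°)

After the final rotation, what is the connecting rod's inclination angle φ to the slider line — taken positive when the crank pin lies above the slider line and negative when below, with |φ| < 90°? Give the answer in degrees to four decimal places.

set_geometry: r = 31 mm, L = 176 mm, e = 14 mm; θ ← 0°
rotate_crank_by(-37°): θ ← 0° -37° = -37°
rotate_crank_by(-26°): θ ← -37° -26° = -63°
rotate_crank_by(-33°): θ ← -63° -33° = -96°
rotate_crank_by(-47°): θ ← -96° -47° = -143°
rotate_crank_by(+70°): θ ← -143° +70° = -73°
rotate_crank_by(-57°): θ ← -73° -57° = -130°
rotate_crank_by(+25°): θ ← -130° +25° = -105°
crank pin P = (r cos θ, r sin θ) = (-8.023390, -29.943701)
h = r sin θ − e = -29.943701 − 14 = -43.943701
sin φ = h / L = -43.943701 / 176 = -0.24968012
φ = arcsin(-0.24968012) = -14.458584°

-14.4586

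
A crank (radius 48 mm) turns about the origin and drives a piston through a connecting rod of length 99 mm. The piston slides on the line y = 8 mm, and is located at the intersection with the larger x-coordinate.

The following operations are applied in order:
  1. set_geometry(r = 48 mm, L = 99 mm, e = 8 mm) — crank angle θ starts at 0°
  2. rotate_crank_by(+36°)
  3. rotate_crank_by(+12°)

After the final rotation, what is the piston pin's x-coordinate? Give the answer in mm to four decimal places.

set_geometry: r = 48 mm, L = 99 mm, e = 8 mm; θ ← 0°
rotate_crank_by(+36°): θ ← 0° +36° = 36°
rotate_crank_by(+12°): θ ← 36° +12° = 48°
crank pin P = (r cos θ, r sin θ) = (32.118269, 35.670952)
h = r sin θ − e = 35.670952 − 8 = 27.670952
x = r cos θ + √(L² − h²) = 32.118269 + √(9801.0 − 765.6816) = 32.118269 + 95.054292 = 127.172561

127.1726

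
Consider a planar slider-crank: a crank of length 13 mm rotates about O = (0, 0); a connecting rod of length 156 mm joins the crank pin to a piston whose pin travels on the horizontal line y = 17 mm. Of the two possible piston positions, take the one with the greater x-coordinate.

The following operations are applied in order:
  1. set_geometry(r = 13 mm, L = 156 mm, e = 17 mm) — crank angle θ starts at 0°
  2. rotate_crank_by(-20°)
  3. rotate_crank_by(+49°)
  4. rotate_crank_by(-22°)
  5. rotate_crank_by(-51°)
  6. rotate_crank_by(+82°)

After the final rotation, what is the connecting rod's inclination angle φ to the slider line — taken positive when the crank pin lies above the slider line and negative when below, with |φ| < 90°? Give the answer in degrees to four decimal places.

-3.3060

set_geometry: r = 13 mm, L = 156 mm, e = 17 mm; θ ← 0°
rotate_crank_by(-20°): θ ← 0° -20° = -20°
rotate_crank_by(+49°): θ ← -20° +49° = 29°
rotate_crank_by(-22°): θ ← 29° -22° = 7°
rotate_crank_by(-51°): θ ← 7° -51° = -44°
rotate_crank_by(+82°): θ ← -44° +82° = 38°
crank pin P = (r cos θ, r sin θ) = (10.244140, 8.003599)
h = r sin θ − e = 8.003599 − 17 = -8.996401
sin φ = h / L = -8.996401 / 156 = -0.05766924
φ = arcsin(-0.05766924) = -3.306038°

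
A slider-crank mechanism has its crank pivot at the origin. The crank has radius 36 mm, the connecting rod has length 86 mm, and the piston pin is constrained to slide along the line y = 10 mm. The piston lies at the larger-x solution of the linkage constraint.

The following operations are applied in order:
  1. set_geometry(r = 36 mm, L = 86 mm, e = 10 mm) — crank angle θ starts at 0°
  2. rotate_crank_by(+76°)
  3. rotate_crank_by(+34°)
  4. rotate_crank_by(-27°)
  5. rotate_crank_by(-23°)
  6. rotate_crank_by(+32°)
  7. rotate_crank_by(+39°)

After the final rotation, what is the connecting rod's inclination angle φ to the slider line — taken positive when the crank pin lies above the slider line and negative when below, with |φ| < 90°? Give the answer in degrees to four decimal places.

set_geometry: r = 36 mm, L = 86 mm, e = 10 mm; θ ← 0°
rotate_crank_by(+76°): θ ← 0° +76° = 76°
rotate_crank_by(+34°): θ ← 76° +34° = 110°
rotate_crank_by(-27°): θ ← 110° -27° = 83°
rotate_crank_by(-23°): θ ← 83° -23° = 60°
rotate_crank_by(+32°): θ ← 60° +32° = 92°
rotate_crank_by(+39°): θ ← 92° +39° = 131°
crank pin P = (r cos θ, r sin θ) = (-23.618125, 27.169545)
h = r sin θ − e = 27.169545 − 10 = 17.169545
sin φ = h / L = 17.169545 / 86 = 0.19964587
φ = arcsin(0.19964587) = 11.516251°

11.5163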